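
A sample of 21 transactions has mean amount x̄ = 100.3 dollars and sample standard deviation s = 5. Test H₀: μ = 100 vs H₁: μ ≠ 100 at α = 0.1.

t = (x̄ - μ₀)/(s/√n) = (100.3 - 100)/(5/√21) = 0.275. df = 20, critical t = ±1.725. Fail to reject H₀.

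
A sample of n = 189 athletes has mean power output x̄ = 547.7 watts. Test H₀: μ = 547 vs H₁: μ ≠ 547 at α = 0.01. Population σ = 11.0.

z = (x̄ - μ₀)/(σ/√n) = (547.7 - 547)/(11.0/√189) = 0.875. Critical value: ±2.576. Since |0.875| ≤ 2.576, Fail to reject H₀.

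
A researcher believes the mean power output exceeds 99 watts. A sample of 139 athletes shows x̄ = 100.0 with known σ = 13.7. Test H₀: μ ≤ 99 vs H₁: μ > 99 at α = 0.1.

z = 0.861. Critical value: 1.28. Fail to reject H₀.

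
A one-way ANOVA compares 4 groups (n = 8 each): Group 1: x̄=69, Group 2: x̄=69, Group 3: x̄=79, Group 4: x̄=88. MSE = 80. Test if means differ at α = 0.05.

Grand mean = 76.25. SS_between = 2006.0, MS_between = 668.67. F = 8.358, F_crit ≈ 2.947. Reject H₀.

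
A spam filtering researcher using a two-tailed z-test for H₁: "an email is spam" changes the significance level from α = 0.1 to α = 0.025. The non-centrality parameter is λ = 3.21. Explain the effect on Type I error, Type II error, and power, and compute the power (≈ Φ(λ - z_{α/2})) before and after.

Decreasing α from 0.1 to 0.025:
• Type I error rate decreases (α is the Type I rate by definition).
• Critical value moves from z_{α/2} = 1.645 to 2.241, so power = Φ(λ - z_{α/2}) goes from Φ(3.21 - 1.645) = 0.941 to Φ(3.21 - 2.241) = 0.834.
• Type II error rate β = 1 - power therefore increases (0.059 → 0.166).
Appropriate when false positives are costly — here, a legitimate email is sent to the spam folder and the user misses it.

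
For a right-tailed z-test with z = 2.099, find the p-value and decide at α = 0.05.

p = P(Z > 2.099) = 1 - Φ(2.099) ≈ 0.0179. Since p < 0.05, reject H₀ (significant) at α = 0.05.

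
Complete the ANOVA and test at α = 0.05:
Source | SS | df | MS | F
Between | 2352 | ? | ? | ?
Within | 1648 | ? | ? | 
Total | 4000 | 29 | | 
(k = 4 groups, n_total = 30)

df_between = 3, df_within = 26. MS_between = 784.0, MS_within = 63.38. F = 12.369, F_crit ≈ 2.975. Reject H₀.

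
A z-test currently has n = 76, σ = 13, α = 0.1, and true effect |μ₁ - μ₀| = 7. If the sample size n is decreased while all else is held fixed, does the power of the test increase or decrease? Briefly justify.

Power decreases: a smaller n inflates the standard error σ/√n, pulling the sampling distribution under H₁ back toward the critical value.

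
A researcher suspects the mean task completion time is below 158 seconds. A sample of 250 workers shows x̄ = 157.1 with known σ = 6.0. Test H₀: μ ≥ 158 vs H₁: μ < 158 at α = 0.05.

z = -2.372. Critical value: -1.645. Reject H₀.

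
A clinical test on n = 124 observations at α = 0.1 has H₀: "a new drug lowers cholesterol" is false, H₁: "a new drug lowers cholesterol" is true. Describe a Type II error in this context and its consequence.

Type II error: failing to reject H₀ when it is false — concluding that a new drug lowers cholesterol is not supported when in fact it is. Consequence: shelving an effective drug — patients miss out on a treatment that would have helped.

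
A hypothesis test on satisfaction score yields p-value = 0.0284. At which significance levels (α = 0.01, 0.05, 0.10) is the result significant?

p = 0.0284. Significant at: α = 0.05, 0.1.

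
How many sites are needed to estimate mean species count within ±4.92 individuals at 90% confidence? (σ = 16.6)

n = (z*σ/E)² = (1.645×16.6/4.92)² = 30.8 → n = 31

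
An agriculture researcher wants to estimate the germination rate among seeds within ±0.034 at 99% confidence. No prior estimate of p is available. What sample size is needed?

Conservative approach: use p = 0.5 (maximizes p(1-p) = 0.25). n = z²(0.25)/E² = 2.576²×0.25/0.034² = 1435.1 → n = 1436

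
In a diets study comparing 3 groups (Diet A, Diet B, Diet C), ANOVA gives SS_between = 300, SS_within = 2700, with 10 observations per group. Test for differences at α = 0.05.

df_between = 2, df_within = 27. F = MS_between/MS_within = 150.0/100.0 = 1.5. F_crit ≈ 3.354. Fail to reject H₀.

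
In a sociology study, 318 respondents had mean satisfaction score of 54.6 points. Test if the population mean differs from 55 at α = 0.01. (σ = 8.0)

z = (x̄ - μ₀)/(σ/√n) = (54.6 - 55)/(8.0/√318) = -0.892. Critical value: ±2.576. Since |-0.892| ≤ 2.576, Fail to reject H₀.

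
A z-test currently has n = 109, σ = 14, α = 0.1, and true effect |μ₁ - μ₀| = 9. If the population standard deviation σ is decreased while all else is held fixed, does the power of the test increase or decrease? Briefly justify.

Power increases: a smaller σ shrinks the standard error σ/√n, moving the sampling distribution under H₁ further from the critical value.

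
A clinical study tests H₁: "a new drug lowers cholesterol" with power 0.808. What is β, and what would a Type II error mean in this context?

β = 1 - power = 1 - 0.808 = 0.192. A Type II error is failing to reject H₀ when H₀ is false (false negative) — here, failing to conclude that a new drug lowers cholesterol when in fact it is true. Consequence: shelving an effective drug — patients miss out on a treatment that would have helped.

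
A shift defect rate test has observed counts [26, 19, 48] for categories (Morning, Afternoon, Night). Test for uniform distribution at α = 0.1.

Expected = 31 each. χ² = Σ(O-E)²/E = 14.774. df = 2, critical value = 4.605. Reject H₀.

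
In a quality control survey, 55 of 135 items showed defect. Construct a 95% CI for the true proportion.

p̂ = 0.407. CI = p̂ ± z*√(p̂(1-p̂)/n) = (0.325, 0.49)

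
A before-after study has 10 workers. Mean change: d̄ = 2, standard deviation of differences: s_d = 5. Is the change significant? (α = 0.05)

t = d̄/(s_d/√n) = 2/(5/√10) = 1.265. df = 9, critical t = ±2.262. Fail to reject H₀.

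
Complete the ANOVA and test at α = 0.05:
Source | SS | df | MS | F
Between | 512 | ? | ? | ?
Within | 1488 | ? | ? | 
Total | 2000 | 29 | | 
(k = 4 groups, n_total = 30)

df_between = 3, df_within = 26. MS_between = 170.67, MS_within = 57.23. F = 2.982, F_crit ≈ 2.975. Reject H₀.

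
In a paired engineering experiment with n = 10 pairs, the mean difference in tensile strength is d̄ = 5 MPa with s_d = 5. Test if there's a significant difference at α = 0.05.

t = d̄/(s_d/√n) = 5/(5/√10) = 3.162. df = 9, critical t = ±2.262. Reject H₀.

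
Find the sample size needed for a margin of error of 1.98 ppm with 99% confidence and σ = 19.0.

n = (z*σ/E)² = (2.576×19.0/1.98)² = 611.04 → n = 612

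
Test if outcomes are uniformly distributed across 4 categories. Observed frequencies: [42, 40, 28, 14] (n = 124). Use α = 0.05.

Expected = 31 each. χ² = Σ(O-E)²/E = 16.129. df = 3, critical value = 7.815. Reject H₀.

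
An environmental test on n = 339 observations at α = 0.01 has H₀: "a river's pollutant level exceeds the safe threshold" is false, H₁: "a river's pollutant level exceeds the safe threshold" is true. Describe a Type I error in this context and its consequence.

Type I error: rejecting H₀ when it is true — concluding that a river's pollutant level exceeds the safe threshold when in fact it is not. Consequence: shutting down a compliant factory unnecessarily.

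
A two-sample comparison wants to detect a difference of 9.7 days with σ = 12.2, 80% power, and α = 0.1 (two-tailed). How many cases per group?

n per group = 2(z_α/2 + z_β)²σ²/d² = 2×(1.645 + 0.84)²×12.2²/9.7² = 19.5 → n = 20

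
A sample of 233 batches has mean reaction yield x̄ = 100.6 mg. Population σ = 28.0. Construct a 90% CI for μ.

CI = x̄ ± z*(σ/√n) = 100.6 ± 1.645(28.0/√233) = 100.6 ± 3.02 = (97.58, 103.62)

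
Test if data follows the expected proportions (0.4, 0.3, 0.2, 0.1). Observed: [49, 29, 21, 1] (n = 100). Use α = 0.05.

Expected: [40.0, 30.0, 20.0, 10.0]. χ² = 10.208. df = 3, critical = 7.815. Reject H₀.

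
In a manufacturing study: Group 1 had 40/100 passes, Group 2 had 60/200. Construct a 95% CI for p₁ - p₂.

p̂₁ = 0.4, p̂₂ = 0.3. Difference = 0.1. CI = (-0.015, 0.215)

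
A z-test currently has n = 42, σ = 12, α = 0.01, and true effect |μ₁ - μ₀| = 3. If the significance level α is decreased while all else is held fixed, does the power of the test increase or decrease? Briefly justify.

Power decreases: a smaller α raises the critical value, so less of the H₁ sampling distribution falls in the rejection region.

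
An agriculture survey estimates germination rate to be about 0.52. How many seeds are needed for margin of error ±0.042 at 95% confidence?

n = z²p(1-p)/E² = 1.96²×0.52×0.48/0.042² = 543.6 → n = 544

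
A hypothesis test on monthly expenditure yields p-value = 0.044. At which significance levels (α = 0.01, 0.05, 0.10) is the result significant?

p = 0.044. Significant at: α = 0.05, 0.1.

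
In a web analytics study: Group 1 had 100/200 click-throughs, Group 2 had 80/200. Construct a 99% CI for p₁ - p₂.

p̂₁ = 0.5, p̂₂ = 0.4. Difference = 0.1. CI = (-0.028, 0.228)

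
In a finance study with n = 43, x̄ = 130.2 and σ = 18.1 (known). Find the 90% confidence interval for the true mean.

CI = x̄ ± z*(σ/√n) = 130.2 ± 1.645(18.1/√43) = 130.2 ± 4.54 = (125.66, 134.74)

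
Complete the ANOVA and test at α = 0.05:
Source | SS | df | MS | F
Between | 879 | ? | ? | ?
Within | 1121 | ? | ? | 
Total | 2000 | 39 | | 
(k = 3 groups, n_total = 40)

df_between = 2, df_within = 37. MS_between = 439.5, MS_within = 30.3. F = 14.506, F_crit ≈ 3.252. Reject H₀.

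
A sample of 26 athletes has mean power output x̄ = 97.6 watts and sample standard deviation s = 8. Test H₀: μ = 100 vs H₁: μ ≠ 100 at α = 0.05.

t = (x̄ - μ₀)/(s/√n) = (97.6 - 100)/(8/√26) = -1.53. df = 25, critical t = ±2.06. Fail to reject H₀.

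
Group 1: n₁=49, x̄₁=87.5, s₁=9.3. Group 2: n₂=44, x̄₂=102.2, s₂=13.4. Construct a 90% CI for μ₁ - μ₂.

Difference = -14.7. SE = √(9.3²/49 + 13.4²/44) = 2.418. CI = (-18.68, -10.72)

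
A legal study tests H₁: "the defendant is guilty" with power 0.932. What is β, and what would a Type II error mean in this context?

β = 1 - power = 1 - 0.932 = 0.068. A Type II error is failing to reject H₀ when H₀ is false (false negative) — here, failing to conclude that the defendant is guilty when in fact it is true. Consequence: acquitting a guilty person.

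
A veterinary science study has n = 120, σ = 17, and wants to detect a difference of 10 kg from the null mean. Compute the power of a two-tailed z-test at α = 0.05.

SE = σ/√n = 17/√120 = 1.552. Non-centrality λ = d/SE = 10/1.552 = 6.444. Power ≈ Φ(λ - z_{α/2}) = Φ(6.444 - 1.96) = Φ(4.484) = 1.0.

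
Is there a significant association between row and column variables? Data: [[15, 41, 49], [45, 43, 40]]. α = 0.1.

χ² = 13.822. df = 2, critical = 4.605. Reject H₀. Variables are dependent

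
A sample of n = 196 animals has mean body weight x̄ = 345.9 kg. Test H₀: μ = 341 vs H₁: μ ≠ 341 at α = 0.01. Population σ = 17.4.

z = (x̄ - μ₀)/(σ/√n) = (345.9 - 341)/(17.4/√196) = 3.943. Critical value: ±2.576. Since |3.943| > 2.576, Reject H₀.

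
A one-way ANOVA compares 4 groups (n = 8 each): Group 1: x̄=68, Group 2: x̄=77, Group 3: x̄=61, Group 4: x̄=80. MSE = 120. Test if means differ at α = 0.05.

Grand mean = 71.5. SS_between = 1800.0, MS_between = 600.0. F = 5.0, F_crit ≈ 2.947. Reject H₀.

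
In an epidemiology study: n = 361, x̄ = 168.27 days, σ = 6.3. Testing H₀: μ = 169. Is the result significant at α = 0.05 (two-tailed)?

z = (168.27 - 169)/(6.3/√361) = -2.202. Since |z| > 1.96, significant at α = 0.05.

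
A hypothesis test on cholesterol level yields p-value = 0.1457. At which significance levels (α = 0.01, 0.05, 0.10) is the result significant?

p = 0.1457. Not significant at any of the given levels.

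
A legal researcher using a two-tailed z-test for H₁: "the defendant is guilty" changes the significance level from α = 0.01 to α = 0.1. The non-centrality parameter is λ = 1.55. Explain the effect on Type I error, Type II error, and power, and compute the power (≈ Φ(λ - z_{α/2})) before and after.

Increasing α from 0.01 to 0.1:
• Type I error rate increases (α is the Type I rate by definition).
• Critical value moves from z_{α/2} = 2.576 to 1.645, so power = Φ(λ - z_{α/2}) goes from Φ(1.55 - 2.576) = 0.152 to Φ(1.55 - 1.645) = 0.462.
• Type II error rate β = 1 - power therefore decreases (0.848 → 0.538).
Appropriate when false negatives are costly — here, acquitting a guilty person.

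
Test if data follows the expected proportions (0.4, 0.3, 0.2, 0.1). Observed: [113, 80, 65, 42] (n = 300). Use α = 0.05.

Expected: [120.0, 90.0, 60.0, 30.0]. χ² = 6.736. df = 3, critical = 7.815. Fail to reject H₀.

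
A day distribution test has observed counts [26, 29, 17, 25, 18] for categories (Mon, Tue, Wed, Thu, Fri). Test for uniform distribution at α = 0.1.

Expected = 23 each. χ² = Σ(O-E)²/E = 4.783. df = 4, critical value = 7.779. Fail to reject H₀.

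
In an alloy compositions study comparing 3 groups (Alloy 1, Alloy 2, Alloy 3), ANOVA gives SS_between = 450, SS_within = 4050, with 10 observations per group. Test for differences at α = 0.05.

df_between = 2, df_within = 27. F = MS_between/MS_within = 225.0/150.0 = 1.5. F_crit ≈ 3.354. Fail to reject H₀.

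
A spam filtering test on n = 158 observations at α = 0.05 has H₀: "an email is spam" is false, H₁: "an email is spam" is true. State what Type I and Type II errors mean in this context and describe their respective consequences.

Type I (false positive): concluding that an email is spam when it is not — a legitimate email is sent to the spam folder and the user misses it. Type II (false negative): failing to conclude that an email is spam when it is — a spam email lands in the inbox. Which is costlier depends on domain priorities and is a judgement call rather than a statistical fact.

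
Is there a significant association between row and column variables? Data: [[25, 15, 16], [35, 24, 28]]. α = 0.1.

χ² = 0.311. df = 2, critical = 4.605. Fail to reject H₀. No evidence of dependence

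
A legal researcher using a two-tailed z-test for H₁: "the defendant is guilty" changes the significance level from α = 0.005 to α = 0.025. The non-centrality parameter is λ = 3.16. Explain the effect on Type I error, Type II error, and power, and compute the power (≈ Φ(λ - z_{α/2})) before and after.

Increasing α from 0.005 to 0.025:
• Type I error rate increases (α is the Type I rate by definition).
• Critical value moves from z_{α/2} = 2.807 to 2.241, so power = Φ(λ - z_{α/2}) goes from Φ(3.16 - 2.807) = 0.638 to Φ(3.16 - 2.241) = 0.821.
• Type II error rate β = 1 - power therefore decreases (0.362 → 0.179).
Appropriate when false negatives are costly — here, acquitting a guilty person.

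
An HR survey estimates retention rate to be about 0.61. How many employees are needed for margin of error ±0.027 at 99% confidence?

n = z²p(1-p)/E² = 2.576²×0.61×0.39/0.027² = 2165.5 → n = 2166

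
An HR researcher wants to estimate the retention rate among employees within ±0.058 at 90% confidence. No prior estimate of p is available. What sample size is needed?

Conservative approach: use p = 0.5 (maximizes p(1-p) = 0.25). n = z²(0.25)/E² = 1.645²×0.25/0.058² = 201.1 → n = 202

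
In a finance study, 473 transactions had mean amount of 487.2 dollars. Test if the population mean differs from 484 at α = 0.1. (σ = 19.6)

z = (x̄ - μ₀)/(σ/√n) = (487.2 - 484)/(19.6/√473) = 3.551. Critical value: ±1.645. Since |3.551| > 1.645, Reject H₀.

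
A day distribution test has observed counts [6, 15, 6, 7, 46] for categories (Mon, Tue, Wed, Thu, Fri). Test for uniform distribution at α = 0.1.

Expected = 16 each. χ² = Σ(O-E)²/E = 73.875. df = 4, critical value = 7.779. Reject H₀.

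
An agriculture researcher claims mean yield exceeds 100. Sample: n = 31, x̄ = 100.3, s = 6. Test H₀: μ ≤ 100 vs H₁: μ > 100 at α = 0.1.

t = (100.3 - 100)/(6/√31) = 0.278, df = 30. Critical t = 1.31. Fail to reject H₀.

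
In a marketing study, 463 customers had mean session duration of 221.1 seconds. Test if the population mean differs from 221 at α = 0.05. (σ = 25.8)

z = (x̄ - μ₀)/(σ/√n) = (221.1 - 221)/(25.8/√463) = 0.083. Critical value: ±1.96. Since |0.083| ≤ 1.96, Fail to reject H₀.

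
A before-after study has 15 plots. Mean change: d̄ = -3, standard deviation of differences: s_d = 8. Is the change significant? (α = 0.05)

t = d̄/(s_d/√n) = -3/(8/√15) = -1.452. df = 14, critical t = ±2.145. Fail to reject H₀.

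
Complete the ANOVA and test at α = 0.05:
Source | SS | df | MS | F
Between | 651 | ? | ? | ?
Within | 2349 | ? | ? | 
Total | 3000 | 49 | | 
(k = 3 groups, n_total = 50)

df_between = 2, df_within = 47. MS_between = 325.5, MS_within = 49.98. F = 6.513, F_crit ≈ 3.195. Reject H₀.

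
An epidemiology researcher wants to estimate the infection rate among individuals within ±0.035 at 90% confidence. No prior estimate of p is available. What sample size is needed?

Conservative approach: use p = 0.5 (maximizes p(1-p) = 0.25). n = z²(0.25)/E² = 1.645²×0.25/0.035² = 552.2 → n = 553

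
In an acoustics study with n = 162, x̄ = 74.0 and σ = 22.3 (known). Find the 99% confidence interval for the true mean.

CI = x̄ ± z*(σ/√n) = 74.0 ± 2.576(22.3/√162) = 74.0 ± 4.51 = (69.49, 78.51)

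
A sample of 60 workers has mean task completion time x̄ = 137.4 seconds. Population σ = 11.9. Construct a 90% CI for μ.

CI = x̄ ± z*(σ/√n) = 137.4 ± 1.645(11.9/√60) = 137.4 ± 2.53 = (134.87, 139.93)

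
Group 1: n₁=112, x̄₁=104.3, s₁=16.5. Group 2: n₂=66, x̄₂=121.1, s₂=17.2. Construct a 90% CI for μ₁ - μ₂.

Difference = -16.8. SE = √(16.5²/112 + 17.2²/66) = 2.629. CI = (-21.13, -12.47)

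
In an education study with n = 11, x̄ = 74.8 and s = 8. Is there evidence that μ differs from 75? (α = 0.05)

t = (x̄ - μ₀)/(s/√n) = (74.8 - 75)/(8/√11) = -0.083. df = 10, critical t = ±2.228. Fail to reject H₀.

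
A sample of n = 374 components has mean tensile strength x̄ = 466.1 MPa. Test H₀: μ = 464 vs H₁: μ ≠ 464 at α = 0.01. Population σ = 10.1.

z = (x̄ - μ₀)/(σ/√n) = (466.1 - 464)/(10.1/√374) = 4.021. Critical value: ±2.576. Since |4.021| > 2.576, Reject H₀.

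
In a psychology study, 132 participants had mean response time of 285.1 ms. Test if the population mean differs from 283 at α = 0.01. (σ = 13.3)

z = (x̄ - μ₀)/(σ/√n) = (285.1 - 283)/(13.3/√132) = 1.814. Critical value: ±2.576. Since |1.814| ≤ 2.576, Fail to reject H₀.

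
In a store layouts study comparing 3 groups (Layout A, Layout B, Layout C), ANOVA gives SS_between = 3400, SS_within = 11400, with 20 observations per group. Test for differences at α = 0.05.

df_between = 2, df_within = 57. F = MS_between/MS_within = 1700.0/200.0 = 8.5. F_crit ≈ 3.159. Reject H₀. At least one mean differs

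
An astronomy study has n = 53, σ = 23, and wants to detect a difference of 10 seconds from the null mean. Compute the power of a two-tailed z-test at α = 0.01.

SE = σ/√n = 23/√53 = 3.159. Non-centrality λ = d/SE = 10/3.159 = 3.165. Power ≈ Φ(λ - z_{α/2}) = Φ(3.165 - 2.576) = Φ(0.589) = 0.722.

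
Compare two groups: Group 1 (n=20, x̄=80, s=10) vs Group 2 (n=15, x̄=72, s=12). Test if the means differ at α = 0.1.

Pooled sp = 10.89. t = 2.15, df = 33. Critical t = ±1.692. Reject H₀.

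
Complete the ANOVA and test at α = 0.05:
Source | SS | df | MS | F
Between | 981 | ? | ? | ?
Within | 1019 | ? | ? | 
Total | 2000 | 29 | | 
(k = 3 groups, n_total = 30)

df_between = 2, df_within = 27. MS_between = 490.5, MS_within = 37.74. F = 12.997, F_crit ≈ 3.354. Reject H₀.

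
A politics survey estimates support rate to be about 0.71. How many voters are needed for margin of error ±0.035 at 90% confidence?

n = z²p(1-p)/E² = 1.645²×0.71×0.29/0.035² = 454.8 → n = 455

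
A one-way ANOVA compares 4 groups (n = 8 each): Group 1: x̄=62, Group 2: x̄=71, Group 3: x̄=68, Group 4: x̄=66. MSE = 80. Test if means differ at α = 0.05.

Grand mean = 66.75. SS_between = 342.0, MS_between = 114.0. F = 1.425, F_crit ≈ 2.947. Fail to reject H₀.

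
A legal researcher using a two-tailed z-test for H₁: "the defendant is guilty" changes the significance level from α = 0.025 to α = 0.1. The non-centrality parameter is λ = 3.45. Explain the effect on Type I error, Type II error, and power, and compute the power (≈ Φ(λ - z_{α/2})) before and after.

Increasing α from 0.025 to 0.1:
• Type I error rate increases (α is the Type I rate by definition).
• Critical value moves from z_{α/2} = 2.241 to 1.645, so power = Φ(λ - z_{α/2}) goes from Φ(3.45 - 2.241) = 0.887 to Φ(3.45 - 1.645) = 0.964.
• Type II error rate β = 1 - power therefore decreases (0.113 → 0.036).
Appropriate when false negatives are costly — here, acquitting a guilty person.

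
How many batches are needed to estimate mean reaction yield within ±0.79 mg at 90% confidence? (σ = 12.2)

n = (z*σ/E)² = (1.645×12.2/0.79)² = 645.4 → n = 646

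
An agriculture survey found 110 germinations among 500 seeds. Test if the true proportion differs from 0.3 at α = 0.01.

p̂ = 0.22, p₀ = 0.3. z = (p̂ - p₀)/√(p₀(1-p₀)/n) = -3.904. Critical: ±2.576. Reject H₀.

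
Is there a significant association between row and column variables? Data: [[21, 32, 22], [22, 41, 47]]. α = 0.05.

χ² = 3.702. df = 2, critical = 5.991. Fail to reject H₀. No evidence of dependence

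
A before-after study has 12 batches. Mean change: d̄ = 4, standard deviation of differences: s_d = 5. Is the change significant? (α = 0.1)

t = d̄/(s_d/√n) = 4/(5/√12) = 2.771. df = 11, critical t = ±1.796. Reject H₀.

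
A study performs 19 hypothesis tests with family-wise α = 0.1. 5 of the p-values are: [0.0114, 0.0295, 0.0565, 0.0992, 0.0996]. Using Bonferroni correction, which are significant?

Bonferroni α = 0.1/19 = 0.00526. None of the given p-values are significant.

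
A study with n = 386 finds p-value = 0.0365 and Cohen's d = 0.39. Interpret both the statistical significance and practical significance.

Statistically significant (p = 0.0365 < 0.05). Cohen's d = 0.39 indicates a small effect size. Both statistical and practical significance should be considered.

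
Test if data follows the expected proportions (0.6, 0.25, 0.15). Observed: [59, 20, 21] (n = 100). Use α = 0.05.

Expected: [60.0, 25.0, 15.0]. χ² = 3.417. df = 2, critical = 5.991. Fail to reject H₀.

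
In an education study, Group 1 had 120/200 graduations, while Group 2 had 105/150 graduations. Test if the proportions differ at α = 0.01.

p̂₁ = 0.6, p̂₂ = 0.7, pooled p̂ = 0.643. z = -1.932. Critical: ±2.576. Fail to reject H₀.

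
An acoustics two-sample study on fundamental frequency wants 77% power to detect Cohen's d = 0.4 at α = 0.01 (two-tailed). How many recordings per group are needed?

z_{α/2} = 2.576, z_β = Φ⁻¹(0.77) = 0.739. For small effect (d = 0.4): n per group = 2(z_{α/2} + z_β)²/d² = 2(2.576 + 0.739)²/0.4² = 137.4 → 138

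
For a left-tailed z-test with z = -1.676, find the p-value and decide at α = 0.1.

p = P(Z < -1.676) = Φ(-1.676) ≈ 0.0469. Since p < 0.1, reject H₀ (significant) at α = 0.1.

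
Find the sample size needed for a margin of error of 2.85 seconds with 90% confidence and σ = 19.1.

n = (z*σ/E)² = (1.645×19.1/2.85)² = 121.5 → n = 122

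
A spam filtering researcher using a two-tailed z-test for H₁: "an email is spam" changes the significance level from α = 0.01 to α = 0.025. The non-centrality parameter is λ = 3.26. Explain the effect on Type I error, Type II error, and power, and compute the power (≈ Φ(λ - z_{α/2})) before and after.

Increasing α from 0.01 to 0.025:
• Type I error rate increases (α is the Type I rate by definition).
• Critical value moves from z_{α/2} = 2.576 to 2.241, so power = Φ(λ - z_{α/2}) goes from Φ(3.26 - 2.576) = 0.753 to Φ(3.26 - 2.241) = 0.846.
• Type II error rate β = 1 - power therefore decreases (0.247 → 0.154).
Appropriate when false negatives are costly — here, a spam email lands in the inbox.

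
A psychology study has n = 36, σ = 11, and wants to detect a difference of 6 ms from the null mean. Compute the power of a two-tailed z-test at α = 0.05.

SE = σ/√n = 11/√36 = 1.833. Non-centrality λ = d/SE = 6/1.833 = 3.273. Power ≈ Φ(λ - z_{α/2}) = Φ(3.273 - 1.96) = Φ(1.313) = 0.905.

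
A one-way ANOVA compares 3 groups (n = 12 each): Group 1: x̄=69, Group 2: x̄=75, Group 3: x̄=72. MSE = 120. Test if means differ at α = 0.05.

Grand mean = 72.0. SS_between = 216.0, MS_between = 108.0. F = 0.9, F_crit ≈ 3.285. Fail to reject H₀.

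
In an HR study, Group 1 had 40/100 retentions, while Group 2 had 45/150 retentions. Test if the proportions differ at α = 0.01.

p̂₁ = 0.4, p̂₂ = 0.3, pooled p̂ = 0.34. z = 1.635. Critical: ±2.576. Fail to reject H₀.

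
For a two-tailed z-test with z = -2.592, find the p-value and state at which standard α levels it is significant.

p = 2·P(Z > |-2.592|) = 2·(1 - Φ(2.592)) ≈ 0.0095. Significant at α = 0.1; Significant at α = 0.05; Significant at α = 0.01.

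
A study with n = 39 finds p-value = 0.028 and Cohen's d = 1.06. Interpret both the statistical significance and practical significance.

Statistically significant (p = 0.028 < 0.05). Cohen's d = 1.06 indicates a large effect size. Both statistical and practical significance should be considered.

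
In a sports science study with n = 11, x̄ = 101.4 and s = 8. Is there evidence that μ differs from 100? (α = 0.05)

t = (x̄ - μ₀)/(s/√n) = (101.4 - 100)/(8/√11) = 0.58. df = 10, critical t = ±2.228. Fail to reject H₀.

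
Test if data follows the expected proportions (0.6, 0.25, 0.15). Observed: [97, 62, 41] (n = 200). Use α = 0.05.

Expected: [120.0, 50.0, 30.0]. χ² = 11.322. df = 2, critical = 5.991. Reject H₀.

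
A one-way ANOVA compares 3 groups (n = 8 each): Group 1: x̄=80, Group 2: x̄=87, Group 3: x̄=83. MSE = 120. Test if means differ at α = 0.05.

Grand mean = 83.33. SS_between = 197.33, MS_between = 98.67. F = 0.822, F_crit ≈ 3.467. Fail to reject H₀.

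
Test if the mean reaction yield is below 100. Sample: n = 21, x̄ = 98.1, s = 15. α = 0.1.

t = (98.1 - 100)/(15/√21) = -0.58, df = 20. Critical t = -1.325. Fail to reject H₀.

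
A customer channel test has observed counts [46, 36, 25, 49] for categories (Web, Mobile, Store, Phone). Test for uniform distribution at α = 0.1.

Expected = 39 each. χ² = Σ(O-E)²/E = 9.077. df = 3, critical value = 6.251. Reject H₀.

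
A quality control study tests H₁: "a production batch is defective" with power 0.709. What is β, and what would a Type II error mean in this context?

β = 1 - power = 1 - 0.709 = 0.291. A Type II error is failing to reject H₀ when H₀ is false (false negative) — here, failing to conclude that a production batch is defective when in fact it is true. Consequence: shipping a defective batch — faulty products reach customers.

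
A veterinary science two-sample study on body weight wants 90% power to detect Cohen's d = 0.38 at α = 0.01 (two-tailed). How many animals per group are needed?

z_{α/2} = 2.576, z_β = Φ⁻¹(0.9) = 1.282. For small effect (d = 0.38): n per group = 2(z_{α/2} + z_β)²/d² = 2(2.576 + 1.282)²/0.38² = 206.2 → 207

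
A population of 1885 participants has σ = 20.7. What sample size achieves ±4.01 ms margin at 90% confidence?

Without FPC: n₀ = (1.645×20.7/4.01)² = 72.108. With FPC: n = n₀N/(n₀+N-1) = 69.5 → n = 70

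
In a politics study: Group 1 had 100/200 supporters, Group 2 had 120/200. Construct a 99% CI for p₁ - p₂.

p̂₁ = 0.5, p̂₂ = 0.6. Difference = -0.1. CI = (-0.228, 0.028)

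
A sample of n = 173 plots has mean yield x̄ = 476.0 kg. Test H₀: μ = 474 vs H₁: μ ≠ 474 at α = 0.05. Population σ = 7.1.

z = (x̄ - μ₀)/(σ/√n) = (476.0 - 474)/(7.1/√173) = 3.705. Critical value: ±1.96. Since |3.705| > 1.96, Reject H₀.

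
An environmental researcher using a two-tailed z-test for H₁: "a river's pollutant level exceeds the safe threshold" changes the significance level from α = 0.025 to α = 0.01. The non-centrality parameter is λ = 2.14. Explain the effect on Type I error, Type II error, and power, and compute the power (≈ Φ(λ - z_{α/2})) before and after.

Decreasing α from 0.025 to 0.01:
• Type I error rate decreases (α is the Type I rate by definition).
• Critical value moves from z_{α/2} = 2.241 to 2.576, so power = Φ(λ - z_{α/2}) goes from Φ(2.14 - 2.241) = 0.46 to Φ(2.14 - 2.576) = 0.331.
• Type II error rate β = 1 - power therefore increases (0.54 → 0.669).
Appropriate when false positives are costly — here, shutting down a compliant factory unnecessarily.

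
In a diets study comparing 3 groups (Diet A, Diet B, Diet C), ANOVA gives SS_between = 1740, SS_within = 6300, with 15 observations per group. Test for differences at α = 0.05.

df_between = 2, df_within = 42. F = MS_between/MS_within = 870.0/150.0 = 5.8. F_crit ≈ 3.22. Reject H₀. At least one mean differs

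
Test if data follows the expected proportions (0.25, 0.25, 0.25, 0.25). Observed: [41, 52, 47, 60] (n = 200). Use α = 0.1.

Expected: [50.0, 50.0, 50.0, 50.0]. χ² = 3.88. df = 3, critical = 6.251. Fail to reject H₀.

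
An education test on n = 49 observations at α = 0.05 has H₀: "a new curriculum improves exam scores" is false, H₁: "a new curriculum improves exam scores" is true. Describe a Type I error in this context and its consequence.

Type I error: rejecting H₀ when it is true — concluding that a new curriculum improves exam scores when in fact it is not. Consequence: adopting a curriculum that gives no real benefit — disruption for nothing.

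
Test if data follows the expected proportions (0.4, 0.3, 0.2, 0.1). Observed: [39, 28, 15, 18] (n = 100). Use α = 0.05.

Expected: [40.0, 30.0, 20.0, 10.0]. χ² = 7.808. df = 3, critical = 7.815. Fail to reject H₀.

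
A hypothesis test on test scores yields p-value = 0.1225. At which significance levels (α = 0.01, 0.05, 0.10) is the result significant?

p = 0.1225. Not significant at any of the given levels.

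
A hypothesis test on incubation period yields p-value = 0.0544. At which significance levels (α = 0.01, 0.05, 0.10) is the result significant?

p = 0.0544. Significant at: α = 0.1.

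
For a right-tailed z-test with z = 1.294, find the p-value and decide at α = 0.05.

p = P(Z > 1.294) = 1 - Φ(1.294) ≈ 0.0978. Since p ≥ 0.05, fail to reject H₀ (not significant) at α = 0.05.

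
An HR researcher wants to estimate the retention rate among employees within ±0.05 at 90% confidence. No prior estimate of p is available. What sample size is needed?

Conservative approach: use p = 0.5 (maximizes p(1-p) = 0.25). n = z²(0.25)/E² = 1.645²×0.25/0.05² = 270.6 → n = 271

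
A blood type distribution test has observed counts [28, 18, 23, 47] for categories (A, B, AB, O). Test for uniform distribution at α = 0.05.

Expected = 29 each. χ² = Σ(O-E)²/E = 16.621. df = 3, critical value = 7.815. Reject H₀.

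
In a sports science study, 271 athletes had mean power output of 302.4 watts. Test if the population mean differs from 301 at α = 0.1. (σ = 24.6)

z = (x̄ - μ₀)/(σ/√n) = (302.4 - 301)/(24.6/√271) = 0.937. Critical value: ±1.645. Since |0.937| ≤ 1.645, Fail to reject H₀.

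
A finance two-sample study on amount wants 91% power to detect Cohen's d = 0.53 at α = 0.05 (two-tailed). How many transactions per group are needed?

z_{α/2} = 1.96, z_β = Φ⁻¹(0.91) = 1.341. For medium effect (d = 0.53): n per group = 2(z_{α/2} + z_β)²/d² = 2(1.96 + 1.341)²/0.53² = 77.6 → 78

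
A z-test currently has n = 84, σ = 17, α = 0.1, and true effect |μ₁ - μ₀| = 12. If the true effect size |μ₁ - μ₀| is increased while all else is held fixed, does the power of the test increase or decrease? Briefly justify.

Power increases: a larger true effect increases the non-centrality λ = |μ₁ - μ₀|/(σ/√n).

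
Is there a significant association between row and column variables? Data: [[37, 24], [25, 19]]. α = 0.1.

χ² = 0.156. df = 1, critical = 2.706. Fail to reject H₀. No evidence of dependence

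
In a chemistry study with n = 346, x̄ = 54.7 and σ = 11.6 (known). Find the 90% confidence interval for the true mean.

CI = x̄ ± z*(σ/√n) = 54.7 ± 1.645(11.6/√346) = 54.7 ± 1.03 = (53.67, 55.73)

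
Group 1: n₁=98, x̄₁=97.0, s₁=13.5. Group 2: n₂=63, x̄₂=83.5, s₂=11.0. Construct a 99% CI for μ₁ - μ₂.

Difference = 13.5. SE = √(13.5²/98 + 11.0²/63) = 1.944. CI = (8.49, 18.51)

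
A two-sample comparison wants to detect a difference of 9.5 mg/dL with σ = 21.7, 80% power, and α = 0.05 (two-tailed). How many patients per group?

n per group = 2(z_α/2 + z_β)²σ²/d² = 2×(1.96 + 0.84)²×21.7²/9.5² = 81.8 → n = 82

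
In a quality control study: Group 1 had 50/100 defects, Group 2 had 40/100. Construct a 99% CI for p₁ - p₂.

p̂₁ = 0.5, p̂₂ = 0.4. Difference = 0.1. CI = (-0.08, 0.28)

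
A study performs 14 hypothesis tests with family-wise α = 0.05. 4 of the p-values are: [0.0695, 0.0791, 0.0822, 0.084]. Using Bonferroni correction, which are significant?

Bonferroni α = 0.05/14 = 0.00357. None of the given p-values are significant.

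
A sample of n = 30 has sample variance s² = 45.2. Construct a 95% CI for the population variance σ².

df = 29. χ²_{0.025} = 45.722, χ²_{0.975} = 16.047. CI for σ² = ((n-1)s²/χ²_{α/2}, (n-1)s²/χ²_{1-α/2}) = (29·45.2/45.722, 29·45.2/16.047) = (28.67, 81.69)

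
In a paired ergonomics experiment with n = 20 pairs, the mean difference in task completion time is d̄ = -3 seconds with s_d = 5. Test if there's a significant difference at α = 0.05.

t = d̄/(s_d/√n) = -3/(5/√20) = -2.683. df = 19, critical t = ±2.093. Reject H₀.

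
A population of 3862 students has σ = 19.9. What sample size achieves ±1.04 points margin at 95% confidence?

Without FPC: n₀ = (1.96×19.9/1.04)² = 1406.538. With FPC: n = n₀N/(n₀+N-1) = 1031.2 → n = 1032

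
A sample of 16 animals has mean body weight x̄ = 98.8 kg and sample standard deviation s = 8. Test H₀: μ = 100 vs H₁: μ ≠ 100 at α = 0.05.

t = (x̄ - μ₀)/(s/√n) = (98.8 - 100)/(8/√16) = -0.6. df = 15, critical t = ±2.131. Fail to reject H₀.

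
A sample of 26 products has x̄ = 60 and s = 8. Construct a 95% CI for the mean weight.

CI = x̄ ± t*(s/√n) = 60 ± 2.06(8/√26) = (56.77, 63.23)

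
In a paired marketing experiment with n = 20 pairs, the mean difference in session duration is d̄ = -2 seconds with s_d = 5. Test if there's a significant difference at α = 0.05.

t = d̄/(s_d/√n) = -2/(5/√20) = -1.789. df = 19, critical t = ±2.093. Fail to reject H₀.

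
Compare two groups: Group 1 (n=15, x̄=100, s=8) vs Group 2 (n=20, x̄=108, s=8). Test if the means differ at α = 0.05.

Pooled sp = 8.0. t = -2.928, df = 33. Critical t = ±2.035. Reject H₀.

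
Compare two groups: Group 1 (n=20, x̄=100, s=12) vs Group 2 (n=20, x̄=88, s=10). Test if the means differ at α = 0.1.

Pooled sp = 11.05. t = 3.436, df = 38. Critical t = ±1.686. Reject H₀.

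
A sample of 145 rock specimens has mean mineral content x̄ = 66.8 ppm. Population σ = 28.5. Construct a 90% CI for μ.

CI = x̄ ± z*(σ/√n) = 66.8 ± 1.645(28.5/√145) = 66.8 ± 3.89 = (62.91, 70.69)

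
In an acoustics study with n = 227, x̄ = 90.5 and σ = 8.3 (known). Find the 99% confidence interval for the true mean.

CI = x̄ ± z*(σ/√n) = 90.5 ± 2.576(8.3/√227) = 90.5 ± 1.42 = (89.08, 91.92)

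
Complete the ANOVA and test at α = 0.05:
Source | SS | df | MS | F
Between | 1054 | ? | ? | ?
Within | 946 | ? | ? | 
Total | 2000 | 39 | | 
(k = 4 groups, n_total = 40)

df_between = 3, df_within = 36. MS_between = 351.33, MS_within = 26.28. F = 13.37, F_crit ≈ 2.866. Reject H₀.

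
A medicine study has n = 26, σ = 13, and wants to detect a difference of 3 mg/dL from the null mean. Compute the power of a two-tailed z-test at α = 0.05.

SE = σ/√n = 13/√26 = 2.55. Non-centrality λ = d/SE = 3/2.55 = 1.177. Power ≈ Φ(λ - z_{α/2}) = Φ(1.177 - 1.96) = Φ(-0.783) = 0.217.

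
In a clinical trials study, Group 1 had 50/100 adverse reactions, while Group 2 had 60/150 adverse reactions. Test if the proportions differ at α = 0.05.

p̂₁ = 0.5, p̂₂ = 0.4, pooled p̂ = 0.44. z = 1.56. Critical: ±1.96. Fail to reject H₀.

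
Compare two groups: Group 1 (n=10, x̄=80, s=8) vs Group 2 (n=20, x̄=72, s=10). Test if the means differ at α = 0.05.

Pooled sp = 9.4. t = 2.197, df = 28. Critical t = ±2.048. Reject H₀.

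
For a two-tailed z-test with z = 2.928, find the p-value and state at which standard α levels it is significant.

p = 2·P(Z > |2.928|) = 2·(1 - Φ(2.928)) ≈ 0.0034. Significant at α = 0.1; Significant at α = 0.05; Significant at α = 0.01.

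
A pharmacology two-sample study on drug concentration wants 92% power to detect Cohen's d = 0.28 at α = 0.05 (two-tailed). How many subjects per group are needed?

z_{α/2} = 1.96, z_β = Φ⁻¹(0.92) = 1.405. For small effect (d = 0.28): n per group = 2(z_{α/2} + z_β)²/d² = 2(1.96 + 1.405)²/0.28² = 288.9 → 289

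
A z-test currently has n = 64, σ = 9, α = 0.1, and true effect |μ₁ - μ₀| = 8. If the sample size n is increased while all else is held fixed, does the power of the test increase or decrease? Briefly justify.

Power increases: a larger n shrinks the standard error σ/√n, moving the sampling distribution under H₁ further from the critical value.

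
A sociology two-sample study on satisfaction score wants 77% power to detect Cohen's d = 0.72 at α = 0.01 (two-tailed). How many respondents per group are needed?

z_{α/2} = 2.576, z_β = Φ⁻¹(0.77) = 0.739. For medium effect (d = 0.72): n per group = 2(z_{α/2} + z_β)²/d² = 2(2.576 + 0.739)²/0.72² = 42.4 → 43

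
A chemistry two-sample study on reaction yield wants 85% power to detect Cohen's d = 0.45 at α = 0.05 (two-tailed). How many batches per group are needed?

z_{α/2} = 1.96, z_β = Φ⁻¹(0.85) = 1.036. For small effect (d = 0.45): n per group = 2(z_{α/2} + z_β)²/d² = 2(1.96 + 1.036)²/0.45² = 88.7 → 89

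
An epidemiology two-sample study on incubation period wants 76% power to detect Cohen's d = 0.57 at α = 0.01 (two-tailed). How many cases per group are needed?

z_{α/2} = 2.576, z_β = Φ⁻¹(0.76) = 0.706. For medium effect (d = 0.57): n per group = 2(z_{α/2} + z_β)²/d² = 2(2.576 + 0.706)²/0.57² = 66.3 → 67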